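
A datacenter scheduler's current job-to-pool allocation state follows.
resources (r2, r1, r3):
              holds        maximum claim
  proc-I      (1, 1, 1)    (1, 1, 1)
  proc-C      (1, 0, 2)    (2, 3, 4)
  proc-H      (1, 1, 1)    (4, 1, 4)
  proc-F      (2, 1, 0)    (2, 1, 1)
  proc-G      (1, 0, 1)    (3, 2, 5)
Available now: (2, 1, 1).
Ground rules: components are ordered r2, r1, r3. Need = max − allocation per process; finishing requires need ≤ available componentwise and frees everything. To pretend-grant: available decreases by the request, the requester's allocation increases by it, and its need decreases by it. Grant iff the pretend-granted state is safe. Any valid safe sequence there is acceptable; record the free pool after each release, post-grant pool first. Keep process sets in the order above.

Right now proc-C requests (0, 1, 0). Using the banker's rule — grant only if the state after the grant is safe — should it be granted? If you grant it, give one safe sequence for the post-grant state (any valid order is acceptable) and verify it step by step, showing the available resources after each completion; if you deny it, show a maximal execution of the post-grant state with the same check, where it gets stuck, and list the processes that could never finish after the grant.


GRANT — the state after the grant stays safe, e.g. via proc-F, proc-I, proc-C, proc-H, proc-G.
Key observation: the grant leaves (2, 0, 1) free — enough for proc-F, whose release restarts the cascade.
Step-by-step check of the post-grant state:
  pool = (2, 0, 1)
  proc-F: need (0, 0, 1) fits (2, 0, 1); releases (2, 1, 0), pool now (4, 1, 1)
  proc-I: need (0, 0, 0) fits (4, 1, 1); releases (1, 1, 1), pool now (5, 2, 2)
  proc-C: need (1, 2, 2) fits (5, 2, 2); releases (1, 1, 2), pool now (6, 3, 4)
  proc-H: need (3, 0, 3) fits (6, 3, 4); releases (1, 1, 1), pool now (7, 4, 5)
  proc-G: need (2, 2, 4) fits (7, 4, 5); releases (1, 0, 1), pool now (8, 4, 6)


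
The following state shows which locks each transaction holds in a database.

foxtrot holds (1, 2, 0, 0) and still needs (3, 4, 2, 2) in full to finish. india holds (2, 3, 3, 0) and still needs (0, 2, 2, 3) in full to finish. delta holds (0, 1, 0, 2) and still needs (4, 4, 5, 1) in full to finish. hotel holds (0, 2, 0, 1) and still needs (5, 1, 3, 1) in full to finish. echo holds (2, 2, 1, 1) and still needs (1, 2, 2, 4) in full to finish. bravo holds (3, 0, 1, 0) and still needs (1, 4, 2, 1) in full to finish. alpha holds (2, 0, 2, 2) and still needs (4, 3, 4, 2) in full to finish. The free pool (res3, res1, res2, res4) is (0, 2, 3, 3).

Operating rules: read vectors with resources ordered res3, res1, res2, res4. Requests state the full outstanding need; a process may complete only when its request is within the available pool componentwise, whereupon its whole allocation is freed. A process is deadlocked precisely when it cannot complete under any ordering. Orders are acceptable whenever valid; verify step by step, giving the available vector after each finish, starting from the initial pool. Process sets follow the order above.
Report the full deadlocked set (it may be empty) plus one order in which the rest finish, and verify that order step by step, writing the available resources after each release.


Nothing here is deadlocked.
Key observation: india leads a chain of completions in which each release enables another process.
A valid finishing order for the others: india, bravo, hotel, foxtrot, echo, alpha, delta. Step-by-step check:
  pool = (0, 2, 3, 3)
  run india (needs (0, 2, 2, 3), free (0, 2, 3, 3)); after release of (2, 3, 3, 0) the pool is (2, 5, 6, 3)
  run bravo (needs (1, 4, 2, 1), free (2, 5, 6, 3)); after release of (3, 0, 1, 0) the pool is (5, 5, 7, 3)
  run hotel (needs (5, 1, 3, 1), free (5, 5, 7, 3)); after release of (0, 2, 0, 1) the pool is (5, 7, 7, 4)
  run foxtrot (needs (3, 4, 2, 2), free (5, 7, 7, 4)); after release of (1, 2, 0, 0) the pool is (6, 9, 7, 4)
  run echo (needs (1, 2, 2, 4), free (6, 9, 7, 4)); after release of (2, 2, 1, 1) the pool is (8, 11, 8, 5)
  run alpha (needs (4, 3, 4, 2), free (8, 11, 8, 5)); after release of (2, 0, 2, 2) the pool is (10, 11, 10, 7)
  run delta (needs (4, 4, 5, 1), free (10, 11, 10, 7)); after release of (0, 1, 0, 2) the pool is (10, 12, 10, 9)


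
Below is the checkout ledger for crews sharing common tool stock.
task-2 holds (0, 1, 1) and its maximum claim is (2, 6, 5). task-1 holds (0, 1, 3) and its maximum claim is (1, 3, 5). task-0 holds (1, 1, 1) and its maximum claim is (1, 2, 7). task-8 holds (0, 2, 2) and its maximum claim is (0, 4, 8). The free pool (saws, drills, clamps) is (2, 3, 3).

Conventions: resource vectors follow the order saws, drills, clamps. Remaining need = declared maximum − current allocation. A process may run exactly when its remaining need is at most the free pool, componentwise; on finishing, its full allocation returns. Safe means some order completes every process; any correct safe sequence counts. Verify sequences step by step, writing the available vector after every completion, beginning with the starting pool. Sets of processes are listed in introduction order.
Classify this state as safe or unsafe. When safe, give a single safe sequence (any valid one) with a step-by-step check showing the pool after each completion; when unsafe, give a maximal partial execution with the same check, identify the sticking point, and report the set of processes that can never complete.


The state is SAFE; one workable sequence: task-1, task-8, task-2, task-0.
Key observation: the order's first zero-slack moment is task-8 ((0, 2, 6) needed, (2, 4, 6) free — a requested resource with nothing to spare).
Step-by-step check:
  pool = (2, 3, 3)
  run task-1 (needs (1, 2, 2), free (2, 3, 3)); after release of (0, 1, 3) the pool is (2, 4, 6)
  run task-8 (needs (0, 2, 6), free (2, 4, 6)); after release of (0, 2, 2) the pool is (2, 6, 8)
  run task-2 (needs (2, 5, 4), free (2, 6, 8)); after release of (0, 1, 1) the pool is (2, 7, 9)
  run task-0 (needs (0, 1, 6), free (2, 7, 9)); after release of (1, 1, 1) the pool is (3, 8, 10)


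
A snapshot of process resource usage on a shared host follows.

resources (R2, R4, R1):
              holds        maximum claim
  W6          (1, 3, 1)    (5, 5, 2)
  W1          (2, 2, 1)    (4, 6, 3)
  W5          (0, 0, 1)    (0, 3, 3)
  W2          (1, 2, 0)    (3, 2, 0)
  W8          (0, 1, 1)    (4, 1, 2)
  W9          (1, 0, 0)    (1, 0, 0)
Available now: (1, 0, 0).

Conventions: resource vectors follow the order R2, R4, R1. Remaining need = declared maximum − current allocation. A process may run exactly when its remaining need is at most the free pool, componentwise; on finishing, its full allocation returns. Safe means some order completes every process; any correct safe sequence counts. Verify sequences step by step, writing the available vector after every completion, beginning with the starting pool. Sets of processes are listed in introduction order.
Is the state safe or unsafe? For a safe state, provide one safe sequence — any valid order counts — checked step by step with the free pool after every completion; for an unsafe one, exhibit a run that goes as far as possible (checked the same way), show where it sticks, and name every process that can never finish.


UNSAFE.
Key observation: the wall is R1: completing W9, W2 brings the pool only to (3, 2, 0), and all the rest need more.
A maximal execution: W9, W2 — then nothing else fits. Walking it through:
  pool = (1, 0, 0)
  run W9 (needs (0, 0, 0), free (1, 0, 0)); after release of (1, 0, 0) the pool is (2, 0, 0)
  run W2 (needs (2, 0, 0), free (2, 0, 0)); after release of (1, 2, 0) the pool is (3, 2, 0)
  W6 still needs (4, 2, 1) but only (3, 2, 0) is free — short on R2 and R1
  W1 still needs (2, 4, 2) but only (3, 2, 0) is free — short on R4 and R1
  W5 still needs (0, 3, 2) but only (3, 2, 0) is free — short on R4 and R1
  W8 still needs (4, 0, 1) but only (3, 2, 0) is free — short on R2 and R1
Processes that can never finish: W6, W1, W5 and W8.


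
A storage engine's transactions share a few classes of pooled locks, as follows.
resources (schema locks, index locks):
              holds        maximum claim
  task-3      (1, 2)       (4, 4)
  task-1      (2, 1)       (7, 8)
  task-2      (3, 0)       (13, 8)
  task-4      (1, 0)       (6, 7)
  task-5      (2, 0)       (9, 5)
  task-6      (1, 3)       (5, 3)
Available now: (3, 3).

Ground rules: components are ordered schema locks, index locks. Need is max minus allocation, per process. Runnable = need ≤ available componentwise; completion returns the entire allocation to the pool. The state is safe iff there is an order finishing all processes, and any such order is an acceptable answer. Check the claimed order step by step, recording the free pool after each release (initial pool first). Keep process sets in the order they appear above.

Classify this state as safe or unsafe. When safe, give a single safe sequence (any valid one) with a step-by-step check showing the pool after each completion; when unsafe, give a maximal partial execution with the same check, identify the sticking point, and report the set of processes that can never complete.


SAFE — a valid safe sequence is task-3, task-6, task-4, task-1, task-5, task-2.
Key observation: reading the order forward, task-3 is the first process whose need (3, 2) meets the free pool (3, 3) exactly on a resource it requests.
Verifying each step:
  pool = (3, 3)
  task-3: need (3, 2) fits (3, 3); releases (1, 2), pool now (4, 5)
  task-6: need (4, 0) fits (4, 5); releases (1, 3), pool now (5, 8)
  task-4: need (5, 7) fits (5, 8); releases (1, 0), pool now (6, 8)
  task-1: need (5, 7) fits (6, 8); releases (2, 1), pool now (8, 9)
  task-5: need (7, 5) fits (8, 9); releases (2, 0), pool now (10, 9)
  task-2: need (10, 8) fits (10, 9); releases (3, 0), pool now (13, 9)


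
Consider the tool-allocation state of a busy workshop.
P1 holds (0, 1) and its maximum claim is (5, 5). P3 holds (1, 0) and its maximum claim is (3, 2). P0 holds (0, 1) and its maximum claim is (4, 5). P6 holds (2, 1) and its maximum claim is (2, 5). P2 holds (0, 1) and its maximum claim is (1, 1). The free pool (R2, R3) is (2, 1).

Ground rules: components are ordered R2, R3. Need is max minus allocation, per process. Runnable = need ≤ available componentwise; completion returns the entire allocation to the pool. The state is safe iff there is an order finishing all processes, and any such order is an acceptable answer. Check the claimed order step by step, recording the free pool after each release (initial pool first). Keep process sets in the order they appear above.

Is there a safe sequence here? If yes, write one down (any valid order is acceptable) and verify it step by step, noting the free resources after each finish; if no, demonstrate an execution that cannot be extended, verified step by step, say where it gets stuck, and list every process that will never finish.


UNSAFE — no complete ordering exists.
Key observation: R3 is the bottleneck — with P2, P3 done the pool holds (3, 2), short of every remaining need.
The run P2, P3 cannot be extended any further. Check, step by step:
  pool = (2, 1)
  run P2 (needs (1, 0), free (2, 1)); after release of (0, 1) the pool is (2, 2)
  run P3 (needs (2, 2), free (2, 2)); after release of (1, 0) the pool is (3, 2)
  P1 cannot run: need (5, 4) vs free (3, 2) (insufficient R2 and R3)
  P0 cannot run: need (4, 4) vs free (3, 2) (insufficient R2 and R3)
  P6 cannot run: need (0, 4) vs free (3, 2) (insufficient R3)
Permanently blocked: P1, P0 and P6.


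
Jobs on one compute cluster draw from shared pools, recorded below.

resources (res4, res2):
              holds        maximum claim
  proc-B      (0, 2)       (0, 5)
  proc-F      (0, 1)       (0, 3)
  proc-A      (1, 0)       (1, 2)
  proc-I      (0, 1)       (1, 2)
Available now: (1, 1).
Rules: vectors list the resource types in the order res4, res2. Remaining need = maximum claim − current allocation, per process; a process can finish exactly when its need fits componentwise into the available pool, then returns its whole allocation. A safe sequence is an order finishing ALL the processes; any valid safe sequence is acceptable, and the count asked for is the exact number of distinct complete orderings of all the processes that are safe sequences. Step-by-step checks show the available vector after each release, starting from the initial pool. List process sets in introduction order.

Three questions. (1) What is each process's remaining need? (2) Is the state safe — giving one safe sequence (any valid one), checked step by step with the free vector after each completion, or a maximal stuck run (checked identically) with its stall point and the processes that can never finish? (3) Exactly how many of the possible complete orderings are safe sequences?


(1) Need matrix, components ordered res4, res2:
  proc-B: (0, 3)
  proc-F: (0, 2)
  proc-A: (0, 2)
  proc-I: (1, 1)
(2) The state is SAFE; one workable sequence: proc-I, proc-F, proc-B, proc-A.
Key observation: proc-I is the earliest step where a requested resource binds exactly: need (1, 1), pool (1, 1) at its turn.
Step-by-step check:
  pool = (1, 1)
  proc-I: need (1, 1) fits (1, 1); releases (0, 1), pool now (1, 2)
  proc-F: need (0, 2) fits (1, 2); releases (0, 1), pool now (1, 3)
  proc-B: need (0, 3) fits (1, 3); releases (0, 2), pool now (1, 5)
  proc-A: need (0, 2) fits (1, 5); releases (1, 0), pool now (2, 5)
(3) Exactly 3 of the possible complete orderings are safe sequences.


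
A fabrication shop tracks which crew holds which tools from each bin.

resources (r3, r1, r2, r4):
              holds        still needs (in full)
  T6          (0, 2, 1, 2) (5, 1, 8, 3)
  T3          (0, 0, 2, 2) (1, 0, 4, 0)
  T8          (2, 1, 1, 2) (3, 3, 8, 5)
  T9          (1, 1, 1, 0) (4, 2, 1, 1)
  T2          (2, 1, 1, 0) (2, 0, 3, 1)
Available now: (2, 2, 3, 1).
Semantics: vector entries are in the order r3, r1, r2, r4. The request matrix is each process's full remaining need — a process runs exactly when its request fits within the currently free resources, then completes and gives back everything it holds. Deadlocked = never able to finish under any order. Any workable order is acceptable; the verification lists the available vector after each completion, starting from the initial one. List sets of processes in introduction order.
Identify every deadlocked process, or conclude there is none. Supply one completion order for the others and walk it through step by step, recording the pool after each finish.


Deadlocked: T6 and T8.
Key observation: once T2, T9, T3 finish, the pool peaks at (5, 4, 7, 3) — and every remaining process still needs more r2 than that.
One completion order for the rest: T2, T9, T3. Check, step by step:
  pool = (2, 2, 3, 1)
  T2 needs (2, 0, 3, 1) <= (2, 2, 3, 1) -> finishes; pool += (2, 1, 1, 0) = (4, 3, 4, 1)
  T9 needs (4, 2, 1, 1) <= (4, 3, 4, 1) -> finishes; pool += (1, 1, 1, 0) = (5, 4, 5, 1)
  T3 needs (1, 0, 4, 0) <= (5, 4, 5, 1) -> finishes; pool += (0, 0, 2, 2) = (5, 4, 7, 3)
None of the blocked processes ever fits:
  blocked: T6 wants (5, 1, 8, 3), pool (5, 4, 7, 3) — not enough r2
  blocked: T8 wants (3, 3, 8, 5), pool (5, 4, 7, 3) — not enough r2 and r4


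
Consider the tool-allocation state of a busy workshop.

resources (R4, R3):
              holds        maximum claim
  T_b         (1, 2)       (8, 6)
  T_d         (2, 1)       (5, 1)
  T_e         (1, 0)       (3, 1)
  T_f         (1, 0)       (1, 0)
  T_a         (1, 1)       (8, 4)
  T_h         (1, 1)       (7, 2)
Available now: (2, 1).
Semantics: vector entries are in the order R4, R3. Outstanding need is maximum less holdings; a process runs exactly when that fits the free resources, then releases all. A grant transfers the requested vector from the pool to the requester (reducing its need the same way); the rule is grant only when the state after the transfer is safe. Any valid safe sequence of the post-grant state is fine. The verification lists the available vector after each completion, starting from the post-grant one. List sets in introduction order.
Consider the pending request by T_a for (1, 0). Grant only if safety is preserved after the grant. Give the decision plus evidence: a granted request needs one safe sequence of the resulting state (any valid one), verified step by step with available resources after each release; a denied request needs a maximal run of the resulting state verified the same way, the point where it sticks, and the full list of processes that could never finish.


DENY — the pretend-granted state is unsafe.
Key observation: T_f, T_e, T_d can finish, but then (5, 2) is all there is, and the blocked group's R4 demands exceed it.
After a pretend grant, a maximal execution: T_f, T_e, T_d — then nothing else fits. Walking it through:
  pool = (1, 1)
  T_f: need (0, 0) fits (1, 1); releases (1, 0), pool now (2, 1)
  T_e: need (2, 1) fits (2, 1); releases (1, 0), pool now (3, 1)
  T_d: need (3, 0) fits (3, 1); releases (2, 1), pool now (5, 2)
  T_b still needs (7, 4) but only (5, 2) is free — short on R4 and R3
  T_a still needs (6, 3) but only (5, 2) is free — short on R4 and R3
  T_h still needs (6, 1) but only (5, 2) is free — short on R4
Had the request been granted, T_b, T_a and T_h could never finish.


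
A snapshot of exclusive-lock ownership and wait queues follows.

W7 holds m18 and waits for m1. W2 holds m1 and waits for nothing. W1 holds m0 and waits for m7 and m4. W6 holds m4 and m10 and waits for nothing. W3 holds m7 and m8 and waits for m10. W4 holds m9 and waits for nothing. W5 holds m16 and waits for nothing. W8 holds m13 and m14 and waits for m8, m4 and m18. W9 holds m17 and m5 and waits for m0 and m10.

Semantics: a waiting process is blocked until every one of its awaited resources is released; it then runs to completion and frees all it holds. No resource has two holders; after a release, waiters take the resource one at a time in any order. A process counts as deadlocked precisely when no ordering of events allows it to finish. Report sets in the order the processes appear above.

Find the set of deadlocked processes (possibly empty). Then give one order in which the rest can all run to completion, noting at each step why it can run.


Nothing here is deadlocked.
Key observation: although several processes wait, no cycle exists — each chain bottoms out at a free runner.
The rest can finish in the order W5, W6, W2, W3, W1, W7, W4, W9, W8.
Check, step by step:
  W5 waits on nothing -> runs at once and releases m16
  W6 waits on nothing -> runs at once and releases m4 and m10
  W2 waits on nothing -> runs at once and releases m1
  W3: everything it awaited (m10) is free; runs, freeing m7 and m8
  W1: everything it awaited (m7 and m4) is free; runs, freeing m0
  W7: everything it awaited (m1) is free; runs, freeing m18
  W4 waits on nothing -> runs at once and releases m9
  W9: everything it awaited (m0 and m10) is free; runs, freeing m17 and m5
  W8: everything it awaited (m8, m4 and m18) is free; runs, freeing m13 and m14


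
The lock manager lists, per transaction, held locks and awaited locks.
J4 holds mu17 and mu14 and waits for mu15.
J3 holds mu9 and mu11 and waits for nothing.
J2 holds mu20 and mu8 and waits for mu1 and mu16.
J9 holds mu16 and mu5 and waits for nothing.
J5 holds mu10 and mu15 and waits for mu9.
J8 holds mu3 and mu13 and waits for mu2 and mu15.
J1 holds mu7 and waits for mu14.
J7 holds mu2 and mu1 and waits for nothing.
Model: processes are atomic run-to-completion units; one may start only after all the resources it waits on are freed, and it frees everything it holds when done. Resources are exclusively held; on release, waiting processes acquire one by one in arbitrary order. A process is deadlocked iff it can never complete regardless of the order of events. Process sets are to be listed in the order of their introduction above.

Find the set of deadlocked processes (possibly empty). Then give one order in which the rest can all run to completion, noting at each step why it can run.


The deadlocked set is empty.
Key observation: the wait relation is loop-free; peeling off processes with no waits unwinds the whole state.
The rest can finish in the order J3, J5, J4, J9, J1, J7, J2, J8.
Verifying each step:
  run J3 (it waits on nothing); releases mu9 and mu11
  J5: everything it awaited (mu9) is free; runs, freeing mu10 and mu15
  J4: everything it awaited (mu15) is free; runs, freeing mu17 and mu14
  run J9 (it waits on nothing); releases mu16 and mu5
  J1: everything it awaited (mu14) is free; runs, freeing mu7
  run J7 (it waits on nothing); releases mu2 and mu1
  J2: everything it awaited (mu1 and mu16) is free; runs, freeing mu20 and mu8
  J8: everything it awaited (mu2 and mu15) is free; runs, freeing mu3 and mu13


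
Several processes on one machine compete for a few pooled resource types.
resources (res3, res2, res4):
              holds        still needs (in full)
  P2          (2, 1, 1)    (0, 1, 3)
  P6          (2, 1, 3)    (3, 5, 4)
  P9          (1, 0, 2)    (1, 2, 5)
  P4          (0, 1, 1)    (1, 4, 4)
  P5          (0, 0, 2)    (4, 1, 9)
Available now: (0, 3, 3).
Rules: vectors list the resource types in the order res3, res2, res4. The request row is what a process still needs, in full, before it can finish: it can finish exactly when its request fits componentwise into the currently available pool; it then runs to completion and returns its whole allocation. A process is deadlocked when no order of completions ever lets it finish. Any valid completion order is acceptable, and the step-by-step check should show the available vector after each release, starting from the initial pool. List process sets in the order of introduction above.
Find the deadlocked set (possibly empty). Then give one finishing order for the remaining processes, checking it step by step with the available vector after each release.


Nothing here is deadlocked.
Key observation: beginning at P2, releases accumulate fast enough that every process eventually fits.
A valid finishing order for the others: P2, P4, P9, P6, P5. Walking it through:
  pool = (0, 3, 3)
  P2 needs (0, 1, 3) <= (0, 3, 3) -> finishes; pool += (2, 1, 1) = (2, 4, 4)
  P4 needs (1, 4, 4) <= (2, 4, 4) -> finishes; pool += (0, 1, 1) = (2, 5, 5)
  P9 needs (1, 2, 5) <= (2, 5, 5) -> finishes; pool += (1, 0, 2) = (3, 5, 7)
  P6 needs (3, 5, 4) <= (3, 5, 7) -> finishes; pool += (2, 1, 3) = (5, 6, 10)
  P5 needs (4, 1, 9) <= (5, 6, 10) -> finishes; pool += (0, 0, 2) = (5, 6, 12)


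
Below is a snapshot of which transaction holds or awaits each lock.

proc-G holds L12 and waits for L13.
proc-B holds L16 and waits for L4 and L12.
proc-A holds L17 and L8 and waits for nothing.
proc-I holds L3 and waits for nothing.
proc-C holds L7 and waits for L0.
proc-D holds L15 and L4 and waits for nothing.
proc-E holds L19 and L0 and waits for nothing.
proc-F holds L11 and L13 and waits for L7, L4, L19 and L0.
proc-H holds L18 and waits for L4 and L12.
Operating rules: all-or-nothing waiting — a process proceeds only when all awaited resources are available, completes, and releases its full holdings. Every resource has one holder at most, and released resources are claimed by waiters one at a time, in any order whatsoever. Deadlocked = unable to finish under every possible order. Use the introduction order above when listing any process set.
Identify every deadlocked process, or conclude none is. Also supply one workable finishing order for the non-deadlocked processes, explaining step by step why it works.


The deadlocked set is empty.
Key observation: there is no circular wait here — follow any chain and it reaches a process that is free to run now.
The rest can finish in the order proc-D, proc-E, proc-C, proc-I, proc-A, proc-F, proc-G, proc-H, proc-B.
Verifying each step:
  proc-D: no waits; runs immediately, freeing L15 and L4
  proc-E: no waits; runs immediately, freeing L19 and L0
  run proc-C (all its waits — L0 — are resolved); releases L7
  proc-I: no waits; runs immediately, freeing L3
  proc-A: no waits; runs immediately, freeing L17 and L8
  run proc-F (all its waits — L7, L4, L19 and L0 — are resolved); releases L11 and L13
  run proc-G (all its waits — L13 — are resolved); releases L12
  run proc-H (all its waits — L4 and L12 — are resolved); releases L18
  run proc-B (all its waits — L4 and L12 — are resolved); releases L16


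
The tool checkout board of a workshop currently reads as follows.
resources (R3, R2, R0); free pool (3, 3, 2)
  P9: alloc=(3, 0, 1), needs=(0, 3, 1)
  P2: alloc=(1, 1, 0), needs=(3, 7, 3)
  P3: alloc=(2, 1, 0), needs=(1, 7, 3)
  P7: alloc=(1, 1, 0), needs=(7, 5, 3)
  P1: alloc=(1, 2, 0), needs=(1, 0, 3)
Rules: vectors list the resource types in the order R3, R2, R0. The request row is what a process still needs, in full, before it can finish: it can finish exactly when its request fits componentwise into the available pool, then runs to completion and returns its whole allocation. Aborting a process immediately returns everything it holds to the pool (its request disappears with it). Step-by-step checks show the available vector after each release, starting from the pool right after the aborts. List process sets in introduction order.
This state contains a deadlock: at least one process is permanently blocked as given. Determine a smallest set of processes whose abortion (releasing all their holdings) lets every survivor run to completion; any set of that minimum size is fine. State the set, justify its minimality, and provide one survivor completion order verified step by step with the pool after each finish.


Abort P3.
Key observation: P2 had no path to completion before; after the abort of P3 ((2, 1, 0) returned), step 4 is where it fits.
Why nothing smaller works: aborting no one leaves the state deadlocked as given.
One survivor order: P9, P1, P7, P2. Walking it through (post-abort pool first):
  pool = (5, 4, 2)
  run P9 (needs (0, 3, 1), free (5, 4, 2)); after release of (3, 0, 1) the pool is (8, 4, 3)
  run P1 (needs (1, 0, 3), free (8, 4, 3)); after release of (1, 2, 0) the pool is (9, 6, 3)
  run P7 (needs (7, 5, 3), free (9, 6, 3)); after release of (1, 1, 0) the pool is (10, 7, 3)
  run P2 (needs (3, 7, 3), free (10, 7, 3)); after release of (1, 1, 0) the pool is (11, 8, 3)


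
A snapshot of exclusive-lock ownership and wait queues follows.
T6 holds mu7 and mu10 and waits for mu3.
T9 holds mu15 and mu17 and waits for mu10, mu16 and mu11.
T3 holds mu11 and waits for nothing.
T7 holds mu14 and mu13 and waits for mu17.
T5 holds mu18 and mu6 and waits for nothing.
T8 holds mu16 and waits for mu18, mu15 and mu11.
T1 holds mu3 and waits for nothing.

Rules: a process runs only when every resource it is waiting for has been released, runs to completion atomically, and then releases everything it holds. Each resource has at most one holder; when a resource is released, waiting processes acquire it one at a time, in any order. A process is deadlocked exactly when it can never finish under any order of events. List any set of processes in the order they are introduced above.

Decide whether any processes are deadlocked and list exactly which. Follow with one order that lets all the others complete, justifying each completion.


Deadlocked set: T9, T7 and T8.
Key observation: the wait chain closes on itself along T9 -> T8 -> T9; T7 waits into the deadlock from upstream.
The rest can finish in the order T1, T3, T6, T5.
Step-by-step check:
  run T1 (it waits on nothing); releases mu3
  run T3 (it waits on nothing); releases mu11
  T6: everything it awaited (mu3) is free; runs, freeing mu7 and mu10
  run T5 (it waits on nothing); releases mu18 and mu6


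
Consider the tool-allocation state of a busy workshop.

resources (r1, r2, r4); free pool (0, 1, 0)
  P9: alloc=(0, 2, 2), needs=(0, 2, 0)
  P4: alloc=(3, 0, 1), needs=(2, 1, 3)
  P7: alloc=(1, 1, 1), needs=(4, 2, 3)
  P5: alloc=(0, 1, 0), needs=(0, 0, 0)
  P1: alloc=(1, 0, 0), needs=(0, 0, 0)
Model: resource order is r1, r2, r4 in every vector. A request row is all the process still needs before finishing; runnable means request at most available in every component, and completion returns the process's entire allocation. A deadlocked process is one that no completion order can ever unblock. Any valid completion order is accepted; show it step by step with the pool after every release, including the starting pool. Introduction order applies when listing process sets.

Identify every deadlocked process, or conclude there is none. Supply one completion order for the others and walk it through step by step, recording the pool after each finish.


The deadlocked set is P4 and P7.
Key observation: after P5, P9, P1 complete, (1, 4, 2) is the best the pool ever gets, yet each leftover process wants more r1.
One completion order for the rest: P5, P9, P1. Step-by-step check:
  pool = (0, 1, 0)
  run P5 (needs (0, 0, 0), free (0, 1, 0)); after release of (0, 1, 0) the pool is (0, 2, 0)
  run P9 (needs (0, 2, 0), free (0, 2, 0)); after release of (0, 2, 2) the pool is (0, 4, 2)
  run P1 (needs (0, 0, 0), free (0, 4, 2)); after release of (1, 0, 0) the pool is (1, 4, 2)
None of the blocked processes ever fits:
  blocked: P4 wants (2, 1, 3), pool (1, 4, 2) — not enough r1 and r4
  blocked: P7 wants (4, 2, 3), pool (1, 4, 2) — not enough r1 and r4


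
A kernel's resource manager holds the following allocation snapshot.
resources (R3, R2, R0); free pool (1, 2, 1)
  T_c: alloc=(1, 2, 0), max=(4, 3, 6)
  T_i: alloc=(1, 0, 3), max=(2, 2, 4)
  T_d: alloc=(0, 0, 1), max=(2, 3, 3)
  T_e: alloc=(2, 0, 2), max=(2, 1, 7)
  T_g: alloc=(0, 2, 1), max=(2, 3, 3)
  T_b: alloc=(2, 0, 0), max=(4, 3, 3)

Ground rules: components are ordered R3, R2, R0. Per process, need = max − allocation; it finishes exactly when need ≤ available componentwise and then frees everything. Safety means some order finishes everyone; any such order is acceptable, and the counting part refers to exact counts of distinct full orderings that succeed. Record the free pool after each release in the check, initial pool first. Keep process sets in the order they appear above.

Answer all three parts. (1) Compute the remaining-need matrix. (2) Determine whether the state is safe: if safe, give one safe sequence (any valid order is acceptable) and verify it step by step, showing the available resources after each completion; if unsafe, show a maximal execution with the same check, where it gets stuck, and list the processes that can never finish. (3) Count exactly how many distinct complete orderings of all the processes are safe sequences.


(1) Remaining need (order R3, R2, R0):
  T_c: (3, 1, 6)
  T_i: (1, 2, 1)
  T_d: (2, 3, 2)
  T_e: (0, 1, 5)
  T_g: (2, 1, 2)
  T_b: (2, 3, 3)
(2) SAFE — a valid safe sequence is T_i, T_g, T_b, T_d, T_e, T_c.
Key observation: reading the order forward, T_i is the first process whose need (1, 2, 1) meets the free pool (1, 2, 1) exactly on a resource it requests.
Walking it through:
  pool = (1, 2, 1)
  T_i needs (1, 2, 1) <= (1, 2, 1) -> finishes; pool += (1, 0, 3) = (2, 2, 4)
  T_g needs (2, 1, 2) <= (2, 2, 4) -> finishes; pool += (0, 2, 1) = (2, 4, 5)
  T_b needs (2, 3, 3) <= (2, 4, 5) -> finishes; pool += (2, 0, 0) = (4, 4, 5)
  T_d needs (2, 3, 2) <= (4, 4, 5) -> finishes; pool += (0, 0, 1) = (4, 4, 6)
  T_e needs (0, 1, 5) <= (4, 4, 6) -> finishes; pool += (2, 0, 2) = (6, 4, 8)
  T_c needs (3, 1, 6) <= (6, 4, 8) -> finishes; pool += (1, 2, 0) = (7, 6, 8)
(3) Exactly 14 of the possible complete orderings are safe sequences.


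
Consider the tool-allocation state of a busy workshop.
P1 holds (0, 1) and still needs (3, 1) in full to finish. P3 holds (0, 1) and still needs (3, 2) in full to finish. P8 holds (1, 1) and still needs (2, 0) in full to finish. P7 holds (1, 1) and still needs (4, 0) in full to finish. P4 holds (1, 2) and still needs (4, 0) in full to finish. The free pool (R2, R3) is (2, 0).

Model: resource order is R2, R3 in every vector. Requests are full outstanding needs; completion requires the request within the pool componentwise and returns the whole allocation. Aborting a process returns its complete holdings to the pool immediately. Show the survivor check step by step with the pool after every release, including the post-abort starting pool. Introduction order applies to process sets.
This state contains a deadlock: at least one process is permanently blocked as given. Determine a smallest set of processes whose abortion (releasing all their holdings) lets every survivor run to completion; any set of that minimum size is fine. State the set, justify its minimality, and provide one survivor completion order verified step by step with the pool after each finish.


Abort P4.
Key observation: P7 was stuck for good until P4 gave back (1, 2); in the order shown it finishes at step 2.
No smaller set exists: with zero aborts the deadlock remains.
The survivors complete as P8, P7, P1, P3. Walking it through (starting from the post-abort pool):
  pool = (3, 2)
  run P8 (needs (2, 0), free (3, 2)); after release of (1, 1) the pool is (4, 3)
  run P7 (needs (4, 0), free (4, 3)); after release of (1, 1) the pool is (5, 4)
  run P1 (needs (3, 1), free (5, 4)); after release of (0, 1) the pool is (5, 5)
  run P3 (needs (3, 2), free (5, 5)); after release of (0, 1) the pool is (5, 6)


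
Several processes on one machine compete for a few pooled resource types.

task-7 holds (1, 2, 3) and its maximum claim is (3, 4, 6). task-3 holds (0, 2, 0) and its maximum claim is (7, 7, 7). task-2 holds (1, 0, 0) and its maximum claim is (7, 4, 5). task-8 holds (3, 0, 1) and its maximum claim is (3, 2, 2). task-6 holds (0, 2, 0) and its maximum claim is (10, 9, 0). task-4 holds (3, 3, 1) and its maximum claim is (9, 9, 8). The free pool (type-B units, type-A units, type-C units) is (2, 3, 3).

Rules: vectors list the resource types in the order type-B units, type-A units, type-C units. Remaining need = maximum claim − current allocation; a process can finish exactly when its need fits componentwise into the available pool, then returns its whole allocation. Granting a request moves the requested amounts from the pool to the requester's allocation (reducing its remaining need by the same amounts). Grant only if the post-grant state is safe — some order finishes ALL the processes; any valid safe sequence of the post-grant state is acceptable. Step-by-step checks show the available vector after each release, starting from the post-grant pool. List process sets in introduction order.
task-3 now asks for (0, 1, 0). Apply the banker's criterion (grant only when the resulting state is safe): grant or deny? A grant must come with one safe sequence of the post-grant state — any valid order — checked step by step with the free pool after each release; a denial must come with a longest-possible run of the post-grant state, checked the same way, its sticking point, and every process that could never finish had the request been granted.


GRANT: granting preserves safety; a valid post-grant sequence is task-8, task-7, task-2, task-3, task-4, task-6.
Key observation: the transfer keeps a workable pool ((2, 2, 3)); task-8 starts the safe sequence.
Step-by-step check of the post-grant state:
  pool = (2, 2, 3)
  task-8: need (0, 2, 1) fits (2, 2, 3); releases (3, 0, 1), pool now (5, 2, 4)
  task-7: need (2, 2, 3) fits (5, 2, 4); releases (1, 2, 3), pool now (6, 4, 7)
  task-2: need (6, 4, 5) fits (6, 4, 7); releases (1, 0, 0), pool now (7, 4, 7)
  task-3: need (7, 4, 7) fits (7, 4, 7); releases (0, 3, 0), pool now (7, 7, 7)
  task-4: need (6, 6, 7) fits (7, 7, 7); releases (3, 3, 1), pool now (10, 10, 8)
  task-6: need (10, 7, 0) fits (10, 10, 8); releases (0, 2, 0), pool now (10, 12, 8)


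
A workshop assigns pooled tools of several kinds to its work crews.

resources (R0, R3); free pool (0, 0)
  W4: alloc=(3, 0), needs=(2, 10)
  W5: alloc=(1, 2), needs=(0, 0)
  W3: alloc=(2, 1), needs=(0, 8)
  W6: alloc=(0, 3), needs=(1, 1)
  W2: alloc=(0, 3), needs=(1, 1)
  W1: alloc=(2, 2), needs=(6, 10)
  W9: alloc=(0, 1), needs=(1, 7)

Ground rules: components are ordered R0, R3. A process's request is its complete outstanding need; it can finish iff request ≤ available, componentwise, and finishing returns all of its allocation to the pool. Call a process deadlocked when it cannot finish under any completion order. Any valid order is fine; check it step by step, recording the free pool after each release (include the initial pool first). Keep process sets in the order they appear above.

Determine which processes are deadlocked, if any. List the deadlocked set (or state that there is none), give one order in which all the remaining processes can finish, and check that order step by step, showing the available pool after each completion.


No process is deadlocked.
Key observation: no deadlock: W5 fits now, and the freed resources carry the rest through.
One completion order for the rest: W5, W6, W2, W9, W3, W4, W1. Check, step by step:
  pool = (0, 0)
  run W5 (needs (0, 0), free (0, 0)); after release of (1, 2) the pool is (1, 2)
  run W6 (needs (1, 1), free (1, 2)); after release of (0, 3) the pool is (1, 5)
  run W2 (needs (1, 1), free (1, 5)); after release of (0, 3) the pool is (1, 8)
  run W9 (needs (1, 7), free (1, 8)); after release of (0, 1) the pool is (1, 9)
  run W3 (needs (0, 8), free (1, 9)); after release of (2, 1) the pool is (3, 10)
  run W4 (needs (2, 10), free (3, 10)); after release of (3, 0) the pool is (6, 10)
  run W1 (needs (6, 10), free (6, 10)); after release of (2, 2) the pool is (8, 12)


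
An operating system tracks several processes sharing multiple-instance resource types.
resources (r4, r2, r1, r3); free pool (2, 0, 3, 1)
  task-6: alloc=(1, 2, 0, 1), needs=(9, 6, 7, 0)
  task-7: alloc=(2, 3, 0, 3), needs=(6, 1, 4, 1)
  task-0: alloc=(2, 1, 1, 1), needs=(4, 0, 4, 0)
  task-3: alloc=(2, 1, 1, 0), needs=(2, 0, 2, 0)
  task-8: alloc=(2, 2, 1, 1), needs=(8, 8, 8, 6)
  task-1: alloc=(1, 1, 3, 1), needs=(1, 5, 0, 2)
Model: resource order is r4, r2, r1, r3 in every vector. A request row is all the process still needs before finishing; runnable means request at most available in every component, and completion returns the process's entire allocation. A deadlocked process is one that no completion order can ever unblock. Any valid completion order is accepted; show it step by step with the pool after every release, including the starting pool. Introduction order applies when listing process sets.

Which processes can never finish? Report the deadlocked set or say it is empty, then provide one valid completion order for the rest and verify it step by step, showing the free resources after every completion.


The deadlocked set is empty.
Key observation: no deadlock: task-3 fits now, and the freed resources carry the rest through.
One completion order for the rest: task-3, task-0, task-7, task-1, task-6, task-8. Verifying each step:
  pool = (2, 0, 3, 1)
  task-3 needs (2, 0, 2, 0) <= (2, 0, 3, 1) -> finishes; pool += (2, 1, 1, 0) = (4, 1, 4, 1)
  task-0 needs (4, 0, 4, 0) <= (4, 1, 4, 1) -> finishes; pool += (2, 1, 1, 1) = (6, 2, 5, 2)
  task-7 needs (6, 1, 4, 1) <= (6, 2, 5, 2) -> finishes; pool += (2, 3, 0, 3) = (8, 5, 5, 5)
  task-1 needs (1, 5, 0, 2) <= (8, 5, 5, 5) -> finishes; pool += (1, 1, 3, 1) = (9, 6, 8, 6)
  task-6 needs (9, 6, 7, 0) <= (9, 6, 8, 6) -> finishes; pool += (1, 2, 0, 1) = (10, 8, 8, 7)
  task-8 needs (8, 8, 8, 6) <= (10, 8, 8, 7) -> finishes; pool += (2, 2, 1, 1) = (12, 10, 9, 8)


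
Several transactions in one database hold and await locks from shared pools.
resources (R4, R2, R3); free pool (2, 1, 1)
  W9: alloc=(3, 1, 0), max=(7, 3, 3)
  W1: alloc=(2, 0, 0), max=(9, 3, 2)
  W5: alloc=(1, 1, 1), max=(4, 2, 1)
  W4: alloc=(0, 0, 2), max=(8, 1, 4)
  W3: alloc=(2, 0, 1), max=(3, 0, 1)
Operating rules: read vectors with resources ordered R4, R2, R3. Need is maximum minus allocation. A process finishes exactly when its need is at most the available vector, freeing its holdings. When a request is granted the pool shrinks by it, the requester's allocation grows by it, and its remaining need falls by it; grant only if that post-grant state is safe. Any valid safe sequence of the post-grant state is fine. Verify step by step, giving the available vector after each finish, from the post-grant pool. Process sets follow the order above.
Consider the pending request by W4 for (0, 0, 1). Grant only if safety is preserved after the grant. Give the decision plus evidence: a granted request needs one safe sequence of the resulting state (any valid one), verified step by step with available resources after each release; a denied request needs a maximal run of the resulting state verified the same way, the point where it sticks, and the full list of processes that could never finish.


DENY — the pretend-granted state is unsafe.
Key observation: after W3, W5 the pool peaks at (5, 2, 2), and each blocked process is short somewhere: W9 on R3; W1 on R4, R2; W4 on R4.
Pretend the grant happened; the run W3, W5 goes as far as possible. Step-by-step check:
  pool = (2, 1, 0)
  run W3 (needs (1, 0, 0), free (2, 1, 0)); after release of (2, 0, 1) the pool is (4, 1, 1)
  run W5 (needs (3, 1, 0), free (4, 1, 1)); after release of (1, 1, 1) the pool is (5, 2, 2)
  blocked: W9 wants (4, 2, 3), pool (5, 2, 2) — not enough R3
  blocked: W1 wants (7, 3, 2), pool (5, 2, 2) — not enough R4 and R2
  blocked: W4 wants (8, 1, 1), pool (5, 2, 2) — not enough R4
Processes that could never finish after the grant: W9, W1 and W4.
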